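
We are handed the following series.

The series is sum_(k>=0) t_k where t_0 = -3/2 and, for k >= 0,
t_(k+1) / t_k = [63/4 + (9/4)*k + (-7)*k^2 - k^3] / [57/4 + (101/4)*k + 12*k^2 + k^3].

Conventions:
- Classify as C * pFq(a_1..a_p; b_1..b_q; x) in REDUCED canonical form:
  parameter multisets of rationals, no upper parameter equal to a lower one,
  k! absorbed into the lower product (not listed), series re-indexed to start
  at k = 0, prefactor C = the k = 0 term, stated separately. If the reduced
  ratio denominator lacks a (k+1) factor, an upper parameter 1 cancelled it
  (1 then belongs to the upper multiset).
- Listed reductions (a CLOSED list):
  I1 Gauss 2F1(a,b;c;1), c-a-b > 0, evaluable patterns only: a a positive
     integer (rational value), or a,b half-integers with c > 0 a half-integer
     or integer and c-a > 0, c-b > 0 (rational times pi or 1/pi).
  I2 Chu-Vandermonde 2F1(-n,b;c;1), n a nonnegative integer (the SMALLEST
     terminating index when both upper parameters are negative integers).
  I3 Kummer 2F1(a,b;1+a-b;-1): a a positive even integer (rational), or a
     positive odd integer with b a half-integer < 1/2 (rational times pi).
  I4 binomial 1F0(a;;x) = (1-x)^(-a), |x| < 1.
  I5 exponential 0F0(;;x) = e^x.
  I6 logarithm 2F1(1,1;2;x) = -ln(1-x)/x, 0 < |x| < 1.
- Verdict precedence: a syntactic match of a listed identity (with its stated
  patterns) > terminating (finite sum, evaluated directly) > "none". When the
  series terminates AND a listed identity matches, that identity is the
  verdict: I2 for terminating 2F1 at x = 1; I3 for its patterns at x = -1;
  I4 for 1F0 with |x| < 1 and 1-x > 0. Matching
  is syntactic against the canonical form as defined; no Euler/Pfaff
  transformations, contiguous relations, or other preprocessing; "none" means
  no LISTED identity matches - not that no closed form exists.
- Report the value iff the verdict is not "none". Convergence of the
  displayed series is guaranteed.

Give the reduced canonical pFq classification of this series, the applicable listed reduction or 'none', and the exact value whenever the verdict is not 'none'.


Classification (C = -3/2): 2F1 with upper {-3/2, 7}, lower {19/2}, argument x = -1. Verdict: Kummer's theorem (I3) matches (x = -1; c = 19/2 equals 1+a-b for upper {-3/2, 7}: listed pattern). Its exact value is (-2297295/2097152) * pi.

Key step: t_0 = -3/2 here, and the ratio is unreduced: k + 3/2 divides both sides (prefactor -3/2).
Adjacent-term ratio: r(k) = (-1) * (k-3/2) (k+7) / [(k+19/2) (k+1)] - rational in k, leading ratio (-1); with t_0 = -3/2, classification follows.


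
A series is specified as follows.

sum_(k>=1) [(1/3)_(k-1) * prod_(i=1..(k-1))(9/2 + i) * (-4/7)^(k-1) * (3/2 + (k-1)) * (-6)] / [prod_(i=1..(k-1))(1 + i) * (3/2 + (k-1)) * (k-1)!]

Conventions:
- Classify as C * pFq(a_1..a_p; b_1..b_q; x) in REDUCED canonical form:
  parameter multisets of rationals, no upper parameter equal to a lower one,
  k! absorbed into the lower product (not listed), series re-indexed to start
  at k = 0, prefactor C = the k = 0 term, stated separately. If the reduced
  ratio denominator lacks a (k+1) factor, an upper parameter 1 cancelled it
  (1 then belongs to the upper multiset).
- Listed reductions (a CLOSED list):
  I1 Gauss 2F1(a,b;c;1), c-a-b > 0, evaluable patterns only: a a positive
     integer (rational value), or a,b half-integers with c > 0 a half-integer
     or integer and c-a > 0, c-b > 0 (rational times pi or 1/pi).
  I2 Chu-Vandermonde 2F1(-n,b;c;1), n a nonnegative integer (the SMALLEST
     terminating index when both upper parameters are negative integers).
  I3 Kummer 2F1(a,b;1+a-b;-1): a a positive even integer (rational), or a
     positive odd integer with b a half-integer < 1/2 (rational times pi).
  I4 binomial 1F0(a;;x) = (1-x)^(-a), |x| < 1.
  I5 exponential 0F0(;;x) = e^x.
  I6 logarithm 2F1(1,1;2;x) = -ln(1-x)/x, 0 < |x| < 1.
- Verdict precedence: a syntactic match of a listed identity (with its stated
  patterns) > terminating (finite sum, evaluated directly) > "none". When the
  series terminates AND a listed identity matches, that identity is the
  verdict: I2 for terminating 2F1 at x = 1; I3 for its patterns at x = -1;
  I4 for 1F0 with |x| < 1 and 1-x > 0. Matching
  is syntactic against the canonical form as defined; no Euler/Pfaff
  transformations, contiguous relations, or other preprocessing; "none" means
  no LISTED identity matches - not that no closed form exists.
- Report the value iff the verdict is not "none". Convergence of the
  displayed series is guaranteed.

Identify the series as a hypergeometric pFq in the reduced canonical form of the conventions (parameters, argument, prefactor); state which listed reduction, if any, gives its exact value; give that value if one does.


Prefactor -6, argument -4/7: 2F1 with upper {1/3, 11/2} over lower {2}. Verdict: no listed reduction: x = -4/7 and upper {1/3, 11/2} fail every I1-I6 pattern.

Structural cue: t_0 being -6, the running product (prefactor -6) telescopes to a rising factorial.
Consecutive-term ratio: r(k) = (-4/7) * (k+1/3) (k+11/2) / [(k+2) (k+1)] - rational in k, leading ratio (-4/7); with t_0 = -6, classification follows.


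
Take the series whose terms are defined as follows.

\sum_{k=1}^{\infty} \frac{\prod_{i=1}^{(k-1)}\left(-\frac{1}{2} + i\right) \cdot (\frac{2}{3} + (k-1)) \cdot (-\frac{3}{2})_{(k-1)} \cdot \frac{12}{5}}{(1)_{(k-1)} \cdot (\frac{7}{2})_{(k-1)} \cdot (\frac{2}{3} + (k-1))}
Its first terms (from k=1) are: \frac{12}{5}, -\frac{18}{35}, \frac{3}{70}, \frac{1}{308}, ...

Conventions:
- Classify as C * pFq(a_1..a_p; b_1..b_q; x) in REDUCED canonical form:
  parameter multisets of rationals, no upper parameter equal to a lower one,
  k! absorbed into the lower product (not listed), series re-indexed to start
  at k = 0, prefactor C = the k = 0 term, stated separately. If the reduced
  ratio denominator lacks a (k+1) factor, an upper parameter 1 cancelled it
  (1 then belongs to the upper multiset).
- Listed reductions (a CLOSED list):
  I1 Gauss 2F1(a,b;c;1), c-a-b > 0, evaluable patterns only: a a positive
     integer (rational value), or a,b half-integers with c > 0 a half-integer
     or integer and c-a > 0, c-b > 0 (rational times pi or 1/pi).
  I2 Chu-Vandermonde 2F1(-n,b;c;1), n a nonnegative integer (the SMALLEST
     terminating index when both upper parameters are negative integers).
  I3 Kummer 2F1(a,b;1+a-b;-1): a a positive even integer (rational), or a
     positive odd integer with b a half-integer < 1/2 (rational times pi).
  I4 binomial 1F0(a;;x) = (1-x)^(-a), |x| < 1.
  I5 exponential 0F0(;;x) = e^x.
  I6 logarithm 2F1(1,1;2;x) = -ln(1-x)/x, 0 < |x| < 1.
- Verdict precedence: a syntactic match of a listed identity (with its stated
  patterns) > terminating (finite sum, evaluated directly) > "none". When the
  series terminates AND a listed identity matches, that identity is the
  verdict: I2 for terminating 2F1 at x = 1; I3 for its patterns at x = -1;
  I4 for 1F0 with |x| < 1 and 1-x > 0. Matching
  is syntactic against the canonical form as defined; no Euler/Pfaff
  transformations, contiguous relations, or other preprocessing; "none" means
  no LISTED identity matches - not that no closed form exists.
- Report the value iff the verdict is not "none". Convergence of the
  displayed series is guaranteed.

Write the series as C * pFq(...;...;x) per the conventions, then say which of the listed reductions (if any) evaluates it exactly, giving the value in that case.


At argument 1: a 2F1 with upper {-\frac{3}{2}, \frac{1}{2}}, lower {\frac{7}{2}}, scaled by C = \frac{12}{5}. Verdict: Gauss's theorem I1 (half-integer case) fires (x = 1; upper {-\frac{3}{2}, \frac{1}{2}} half-integers, c = \frac{7}{2} in the evaluable pattern). Sum: \frac{315}{512} \cdot \pi.

First insight: from the first term \frac{12}{5}: (1)_k (prefactor 12/5) is k! itself.
Step ratio: r(k) = 1 * (k-\frac{3}{2}) (k+\frac{1}{2}) / [(k+\frac{7}{2}) (k+1)] - rational in k. x = 1; t_0 = \frac{12}{5}; negate the roots.


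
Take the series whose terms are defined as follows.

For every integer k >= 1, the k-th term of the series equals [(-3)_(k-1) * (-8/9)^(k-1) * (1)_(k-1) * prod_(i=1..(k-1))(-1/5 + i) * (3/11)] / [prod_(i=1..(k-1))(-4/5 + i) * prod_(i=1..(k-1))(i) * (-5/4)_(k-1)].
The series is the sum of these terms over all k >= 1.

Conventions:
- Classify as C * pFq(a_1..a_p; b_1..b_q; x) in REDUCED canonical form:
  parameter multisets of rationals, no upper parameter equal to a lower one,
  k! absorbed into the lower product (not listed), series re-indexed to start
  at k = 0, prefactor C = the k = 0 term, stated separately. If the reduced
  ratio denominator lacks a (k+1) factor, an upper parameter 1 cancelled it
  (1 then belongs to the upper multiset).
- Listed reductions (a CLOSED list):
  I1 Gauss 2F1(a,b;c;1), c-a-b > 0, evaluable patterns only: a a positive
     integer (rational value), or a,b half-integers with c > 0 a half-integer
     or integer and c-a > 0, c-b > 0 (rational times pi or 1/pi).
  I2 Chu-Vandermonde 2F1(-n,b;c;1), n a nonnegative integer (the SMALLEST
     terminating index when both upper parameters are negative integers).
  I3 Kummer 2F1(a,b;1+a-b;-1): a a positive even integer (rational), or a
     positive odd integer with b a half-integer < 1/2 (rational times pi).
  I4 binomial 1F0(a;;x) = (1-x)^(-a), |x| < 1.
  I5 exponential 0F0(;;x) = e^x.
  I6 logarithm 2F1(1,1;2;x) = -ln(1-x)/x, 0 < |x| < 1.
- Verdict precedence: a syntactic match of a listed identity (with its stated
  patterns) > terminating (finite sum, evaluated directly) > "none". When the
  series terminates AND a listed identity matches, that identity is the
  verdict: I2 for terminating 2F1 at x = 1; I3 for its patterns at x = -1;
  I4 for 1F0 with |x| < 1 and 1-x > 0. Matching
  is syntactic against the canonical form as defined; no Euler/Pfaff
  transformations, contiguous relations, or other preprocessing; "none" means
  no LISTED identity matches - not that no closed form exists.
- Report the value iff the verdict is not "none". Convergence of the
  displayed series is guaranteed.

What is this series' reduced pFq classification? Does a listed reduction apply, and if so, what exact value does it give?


Reduced: x = -8/9, 3F2, upper = {-3, 4/5, 1}, lower = {-5/4, 1/5}, C = 3/11. Verdict: terminating (-3 upstairs). 4 nonzero terms in all; added directly. Its exact value is 2950837/49005.

Key step: x = (-8/9) and the product of the first k integers (C = 3/11, x = -8/9) is k!.
Ratio: r(k) = (-8/9) * (k-3) (k+4/5) (k+1) / [(k-5/4) (k+1/5) (k+1)] - poly over poly, x = (-8/9) from leading terms; C = 3/11 at k = 0.


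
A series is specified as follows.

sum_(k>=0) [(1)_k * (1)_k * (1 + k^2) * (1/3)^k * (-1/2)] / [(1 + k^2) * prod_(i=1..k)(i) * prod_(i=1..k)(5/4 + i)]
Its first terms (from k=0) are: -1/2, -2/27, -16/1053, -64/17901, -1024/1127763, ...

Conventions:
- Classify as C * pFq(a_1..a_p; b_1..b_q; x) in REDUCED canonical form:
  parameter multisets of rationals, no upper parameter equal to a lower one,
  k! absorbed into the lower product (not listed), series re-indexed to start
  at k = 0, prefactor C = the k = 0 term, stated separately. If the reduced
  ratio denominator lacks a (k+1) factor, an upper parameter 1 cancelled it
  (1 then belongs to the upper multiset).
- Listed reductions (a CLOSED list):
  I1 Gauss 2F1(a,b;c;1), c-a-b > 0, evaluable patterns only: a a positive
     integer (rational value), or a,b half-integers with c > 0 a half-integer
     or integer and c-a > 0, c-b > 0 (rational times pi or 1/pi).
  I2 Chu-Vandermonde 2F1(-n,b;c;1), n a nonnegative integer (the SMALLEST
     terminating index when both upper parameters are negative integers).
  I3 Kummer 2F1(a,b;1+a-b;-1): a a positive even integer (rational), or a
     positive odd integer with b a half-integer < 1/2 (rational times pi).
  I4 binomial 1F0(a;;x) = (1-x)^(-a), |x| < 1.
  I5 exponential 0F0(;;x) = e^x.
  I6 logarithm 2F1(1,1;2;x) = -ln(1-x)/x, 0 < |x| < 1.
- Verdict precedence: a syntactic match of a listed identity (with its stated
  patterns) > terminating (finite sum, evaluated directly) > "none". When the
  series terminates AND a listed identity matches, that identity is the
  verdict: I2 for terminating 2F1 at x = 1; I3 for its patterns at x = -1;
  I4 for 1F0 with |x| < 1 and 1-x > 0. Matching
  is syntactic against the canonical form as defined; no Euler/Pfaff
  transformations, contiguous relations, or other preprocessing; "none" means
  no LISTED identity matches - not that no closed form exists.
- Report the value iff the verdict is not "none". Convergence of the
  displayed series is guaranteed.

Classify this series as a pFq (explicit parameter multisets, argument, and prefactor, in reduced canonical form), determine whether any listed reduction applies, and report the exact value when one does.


Key step: t_0 = -1/2 here, and striking the common factor k^2 + 1 reduces the term (prefactor -1/2).
Step ratio: r(k) = (1/3) * (k+1) (k+1) / [(k+9/4) (k+1)] - rational in k. x = (1/3); t_0 = -1/2; negate the roots.

Reduced: x = 1/3, 2F1, upper = {1, 1}, lower = {9/4}, C = -1/2. Verdict: none here - no I1-I6 shape fits x = 1/3 with lower {9/4}.


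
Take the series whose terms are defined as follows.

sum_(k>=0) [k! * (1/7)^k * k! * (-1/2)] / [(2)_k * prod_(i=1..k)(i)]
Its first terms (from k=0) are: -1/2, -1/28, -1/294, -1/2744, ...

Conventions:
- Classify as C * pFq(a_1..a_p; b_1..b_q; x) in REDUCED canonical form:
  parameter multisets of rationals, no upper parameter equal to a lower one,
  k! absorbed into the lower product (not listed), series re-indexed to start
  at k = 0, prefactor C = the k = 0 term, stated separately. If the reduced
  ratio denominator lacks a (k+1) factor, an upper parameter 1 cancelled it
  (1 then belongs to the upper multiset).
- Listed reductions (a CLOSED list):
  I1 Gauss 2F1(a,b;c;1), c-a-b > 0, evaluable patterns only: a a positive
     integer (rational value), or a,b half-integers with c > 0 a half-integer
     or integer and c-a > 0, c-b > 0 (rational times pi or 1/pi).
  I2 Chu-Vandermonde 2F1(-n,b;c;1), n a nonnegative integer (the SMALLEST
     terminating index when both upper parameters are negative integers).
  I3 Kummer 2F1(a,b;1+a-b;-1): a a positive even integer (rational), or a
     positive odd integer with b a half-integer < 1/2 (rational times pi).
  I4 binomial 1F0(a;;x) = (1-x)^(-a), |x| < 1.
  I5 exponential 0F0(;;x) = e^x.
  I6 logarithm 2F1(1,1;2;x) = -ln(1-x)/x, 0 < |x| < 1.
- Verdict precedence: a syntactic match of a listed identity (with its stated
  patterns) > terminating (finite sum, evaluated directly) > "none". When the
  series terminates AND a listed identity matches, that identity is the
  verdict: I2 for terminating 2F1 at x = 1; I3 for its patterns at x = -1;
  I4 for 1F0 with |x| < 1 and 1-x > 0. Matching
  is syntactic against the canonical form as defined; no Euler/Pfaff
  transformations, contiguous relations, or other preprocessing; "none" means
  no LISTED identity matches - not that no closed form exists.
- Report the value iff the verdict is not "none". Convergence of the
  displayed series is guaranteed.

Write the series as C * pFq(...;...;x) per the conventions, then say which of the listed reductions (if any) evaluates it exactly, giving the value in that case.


Prefactor -1/2, argument 1/7: 2F1 with upper {1, 1} over lower {2}. Verdict (x = 1/7): the I6 logarithm reduction applies (the logarithm: parameters (1,1;2), x = 1/7). Hence: (7/2) * ln(6/7).

The tell: with t_0 = -1/2, the factorial ratio (prefactor -1/2) (k+a-1)!/(a-1)! is a rising factorial (a)_k.
Term ratio: r(k) = (1/7) * (k+1) (k+1) / [(k+2) (k+1)] - rational in k. x = (1/7); t_0 = -1/2; negate the roots.


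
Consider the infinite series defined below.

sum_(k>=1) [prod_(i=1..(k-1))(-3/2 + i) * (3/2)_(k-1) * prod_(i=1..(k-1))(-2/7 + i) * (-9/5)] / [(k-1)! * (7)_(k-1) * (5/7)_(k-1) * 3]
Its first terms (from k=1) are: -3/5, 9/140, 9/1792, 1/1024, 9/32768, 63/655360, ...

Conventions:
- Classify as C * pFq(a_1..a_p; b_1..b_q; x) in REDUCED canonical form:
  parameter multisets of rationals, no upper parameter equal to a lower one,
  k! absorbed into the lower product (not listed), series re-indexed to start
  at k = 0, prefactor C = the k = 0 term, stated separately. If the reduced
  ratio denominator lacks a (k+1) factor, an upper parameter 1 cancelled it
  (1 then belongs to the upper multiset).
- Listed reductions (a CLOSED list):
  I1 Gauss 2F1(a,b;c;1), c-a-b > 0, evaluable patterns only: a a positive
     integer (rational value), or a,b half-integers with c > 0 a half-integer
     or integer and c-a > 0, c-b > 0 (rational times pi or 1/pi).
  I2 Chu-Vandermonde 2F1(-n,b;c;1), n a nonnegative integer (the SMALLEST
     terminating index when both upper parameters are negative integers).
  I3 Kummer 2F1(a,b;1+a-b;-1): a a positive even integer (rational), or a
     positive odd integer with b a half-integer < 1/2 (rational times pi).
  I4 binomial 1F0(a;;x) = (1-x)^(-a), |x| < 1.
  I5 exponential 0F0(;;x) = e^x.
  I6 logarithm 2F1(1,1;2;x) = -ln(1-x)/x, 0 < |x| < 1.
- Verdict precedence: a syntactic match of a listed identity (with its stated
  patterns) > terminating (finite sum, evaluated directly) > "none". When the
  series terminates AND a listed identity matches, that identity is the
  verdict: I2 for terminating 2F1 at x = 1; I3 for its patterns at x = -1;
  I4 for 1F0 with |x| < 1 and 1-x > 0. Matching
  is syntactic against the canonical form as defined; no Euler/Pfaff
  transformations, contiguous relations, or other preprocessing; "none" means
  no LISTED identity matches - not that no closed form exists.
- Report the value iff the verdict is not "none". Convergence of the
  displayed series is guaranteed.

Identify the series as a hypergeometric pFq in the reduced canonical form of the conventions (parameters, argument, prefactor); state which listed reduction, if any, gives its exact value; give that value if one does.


Canonical form: C = -3/5 times 2F1 with upper {-1/2, 3/2}, lower {7}, x = 1. Verdict: Gauss (I1, half-integer pattern) fires (x = 1; upper {-1/2, 3/2} half-integers, c = 7 in the evaluable pattern). Hence: (-524288/315315) / pi.

The tell: t_0 = -3/5 here, and the parameter 5/7 appears in both the upper and lower lists and cancels.
Ratio: r(k) = 1 * (k-1/2) (k+3/2) / [(k+7) (k+1)] - poly over poly, x = 1 from leading terms; C = -3/5 at k = 0.


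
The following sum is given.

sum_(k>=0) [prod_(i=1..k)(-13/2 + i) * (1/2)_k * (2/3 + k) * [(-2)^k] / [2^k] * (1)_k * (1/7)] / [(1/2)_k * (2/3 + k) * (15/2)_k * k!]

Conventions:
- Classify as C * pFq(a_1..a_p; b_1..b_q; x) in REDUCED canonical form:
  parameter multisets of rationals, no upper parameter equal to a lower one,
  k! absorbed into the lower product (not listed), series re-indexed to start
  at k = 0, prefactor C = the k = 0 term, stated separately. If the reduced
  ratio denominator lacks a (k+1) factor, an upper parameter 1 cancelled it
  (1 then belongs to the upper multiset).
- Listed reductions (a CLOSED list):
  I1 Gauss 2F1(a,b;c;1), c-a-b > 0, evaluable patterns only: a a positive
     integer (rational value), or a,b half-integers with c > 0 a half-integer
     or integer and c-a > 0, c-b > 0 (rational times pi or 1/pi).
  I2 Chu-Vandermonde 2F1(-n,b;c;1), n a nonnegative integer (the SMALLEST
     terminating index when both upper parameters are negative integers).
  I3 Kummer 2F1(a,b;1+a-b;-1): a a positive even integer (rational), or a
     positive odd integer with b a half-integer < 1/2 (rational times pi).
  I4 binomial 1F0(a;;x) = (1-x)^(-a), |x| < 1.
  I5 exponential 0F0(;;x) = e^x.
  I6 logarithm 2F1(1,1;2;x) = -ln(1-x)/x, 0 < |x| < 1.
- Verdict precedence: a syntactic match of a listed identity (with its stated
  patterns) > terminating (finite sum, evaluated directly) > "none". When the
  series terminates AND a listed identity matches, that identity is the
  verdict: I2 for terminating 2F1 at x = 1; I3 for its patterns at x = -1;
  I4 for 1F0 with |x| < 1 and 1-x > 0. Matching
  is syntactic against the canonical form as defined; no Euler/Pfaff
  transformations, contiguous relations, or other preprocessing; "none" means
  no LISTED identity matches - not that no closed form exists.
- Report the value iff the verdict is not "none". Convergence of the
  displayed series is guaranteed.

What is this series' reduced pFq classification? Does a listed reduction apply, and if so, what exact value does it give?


The series (x = -1) is 2F1: upper {-11/2, 1}, lower {15/2}, prefactor 1/7. Verdict: Kummer's theorem (I3) matches (x = -1; c = 15/2 equals 1+a-b for upper {-11/2, 1}: listed pattern). Hence: (429/4096) * pi.

Structural cue: t_0 = 1/7 here, and striking the common factor k + 2/3 reduces the term (C = 1/7, x = -1).
Consecutive-term ratio: r(k) = (-1) * (k-11/2) (k+1) / [(k+15/2) (k+1)] - rational; roots negated = parameters, x = (-1), C = 1/7.


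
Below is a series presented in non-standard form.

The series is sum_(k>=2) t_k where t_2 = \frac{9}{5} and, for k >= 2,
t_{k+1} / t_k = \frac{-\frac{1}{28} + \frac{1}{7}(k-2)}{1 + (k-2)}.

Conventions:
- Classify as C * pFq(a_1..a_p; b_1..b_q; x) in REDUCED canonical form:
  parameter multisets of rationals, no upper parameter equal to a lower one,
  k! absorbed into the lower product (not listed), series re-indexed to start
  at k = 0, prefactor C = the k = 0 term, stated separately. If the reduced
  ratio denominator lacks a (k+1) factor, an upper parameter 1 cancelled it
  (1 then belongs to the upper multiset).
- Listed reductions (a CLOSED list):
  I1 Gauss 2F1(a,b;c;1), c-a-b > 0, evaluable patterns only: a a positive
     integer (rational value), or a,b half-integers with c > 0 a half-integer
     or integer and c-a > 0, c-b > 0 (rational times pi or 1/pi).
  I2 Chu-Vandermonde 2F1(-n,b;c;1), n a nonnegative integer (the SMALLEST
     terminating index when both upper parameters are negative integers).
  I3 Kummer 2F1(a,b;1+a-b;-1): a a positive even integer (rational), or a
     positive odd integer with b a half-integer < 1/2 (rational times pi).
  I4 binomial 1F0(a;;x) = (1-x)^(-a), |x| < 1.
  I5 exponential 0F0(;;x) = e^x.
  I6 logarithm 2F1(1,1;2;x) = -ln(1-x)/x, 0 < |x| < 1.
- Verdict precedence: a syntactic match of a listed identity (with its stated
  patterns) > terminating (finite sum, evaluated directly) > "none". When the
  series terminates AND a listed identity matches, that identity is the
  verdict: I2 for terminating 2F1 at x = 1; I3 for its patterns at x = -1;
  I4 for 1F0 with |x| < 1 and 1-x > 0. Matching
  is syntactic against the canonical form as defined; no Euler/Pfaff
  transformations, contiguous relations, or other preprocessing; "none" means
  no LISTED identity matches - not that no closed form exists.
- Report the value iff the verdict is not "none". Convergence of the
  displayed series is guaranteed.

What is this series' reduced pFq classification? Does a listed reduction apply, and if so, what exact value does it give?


x = \frac{1}{7} here; the reduced form reads 1F0, upper {-\frac{1}{4}}, lower {-}, C = \frac{9}{5}. Verdict: the binomial series (I4) applies (the 1F0 binomial series: exponent 1/4, x = \frac{1}{7}). Its exact value is \frac{9}{5} \cdot \left(\frac{6}{7}\right)^{\frac{1}{4}}.

Structural cue: x = \frac{1}{7} and the expanded ratio factors over Q; C = 9/5, x = 1/7, roots give parameters.
Consecutive-term ratio: r(k) = \frac{1}{7} * (k-\frac{1}{4}) / [(k+1)] ; factor over Q: parameters, x = \frac{1}{7}, and C = \frac{9}{5}.


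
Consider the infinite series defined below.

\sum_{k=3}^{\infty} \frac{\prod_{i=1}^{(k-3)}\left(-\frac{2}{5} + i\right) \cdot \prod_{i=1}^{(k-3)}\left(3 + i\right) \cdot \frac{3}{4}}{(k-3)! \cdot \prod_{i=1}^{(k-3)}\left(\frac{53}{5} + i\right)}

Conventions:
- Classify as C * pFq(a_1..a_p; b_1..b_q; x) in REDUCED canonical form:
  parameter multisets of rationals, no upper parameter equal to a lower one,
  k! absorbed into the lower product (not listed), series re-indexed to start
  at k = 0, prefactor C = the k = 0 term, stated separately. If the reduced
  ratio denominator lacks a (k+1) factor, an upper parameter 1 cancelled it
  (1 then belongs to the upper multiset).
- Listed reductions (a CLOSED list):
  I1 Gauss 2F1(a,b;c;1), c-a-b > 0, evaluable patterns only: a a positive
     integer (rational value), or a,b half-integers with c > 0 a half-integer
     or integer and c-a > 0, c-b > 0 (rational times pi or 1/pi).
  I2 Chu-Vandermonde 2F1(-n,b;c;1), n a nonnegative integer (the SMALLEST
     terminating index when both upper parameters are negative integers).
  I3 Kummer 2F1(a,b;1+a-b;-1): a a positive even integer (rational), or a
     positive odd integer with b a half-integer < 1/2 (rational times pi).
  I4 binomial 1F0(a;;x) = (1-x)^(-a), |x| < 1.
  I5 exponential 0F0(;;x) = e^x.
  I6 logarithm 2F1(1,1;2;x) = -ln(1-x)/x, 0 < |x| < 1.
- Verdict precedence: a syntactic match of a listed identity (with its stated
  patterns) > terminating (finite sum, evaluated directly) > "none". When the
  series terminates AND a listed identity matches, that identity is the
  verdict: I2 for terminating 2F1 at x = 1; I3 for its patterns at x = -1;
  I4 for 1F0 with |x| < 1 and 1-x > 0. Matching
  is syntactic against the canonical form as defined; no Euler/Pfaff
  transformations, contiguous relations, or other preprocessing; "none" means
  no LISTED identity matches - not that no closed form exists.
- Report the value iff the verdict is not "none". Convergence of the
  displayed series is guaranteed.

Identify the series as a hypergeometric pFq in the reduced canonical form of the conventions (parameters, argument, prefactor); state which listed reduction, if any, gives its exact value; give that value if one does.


x = 1 here; the reduced form reads 2F1, upper {\frac{3}{5}, 4}, lower {\frac{58}{5}}, C = \frac{3}{4}. Verdict: the Gauss summation I1 applies (x = 1: the Gamma ratio telescopes since c-a-b = 7 > 0 and a = 4 in Z>0). Sum: \frac{43301}{43750}.

The tell: t_0 being \frac{3}{4}, the lower running product (C = 3/4) is a rising factorial.
Consecutive-term ratio: r(k) = 1 * (k+\frac{3}{5}) (k+4) / [(k+\frac{58}{5}) (k+1)] - rational in k, leading ratio 1; with t_0 = \frac{3}{4}, classification follows.


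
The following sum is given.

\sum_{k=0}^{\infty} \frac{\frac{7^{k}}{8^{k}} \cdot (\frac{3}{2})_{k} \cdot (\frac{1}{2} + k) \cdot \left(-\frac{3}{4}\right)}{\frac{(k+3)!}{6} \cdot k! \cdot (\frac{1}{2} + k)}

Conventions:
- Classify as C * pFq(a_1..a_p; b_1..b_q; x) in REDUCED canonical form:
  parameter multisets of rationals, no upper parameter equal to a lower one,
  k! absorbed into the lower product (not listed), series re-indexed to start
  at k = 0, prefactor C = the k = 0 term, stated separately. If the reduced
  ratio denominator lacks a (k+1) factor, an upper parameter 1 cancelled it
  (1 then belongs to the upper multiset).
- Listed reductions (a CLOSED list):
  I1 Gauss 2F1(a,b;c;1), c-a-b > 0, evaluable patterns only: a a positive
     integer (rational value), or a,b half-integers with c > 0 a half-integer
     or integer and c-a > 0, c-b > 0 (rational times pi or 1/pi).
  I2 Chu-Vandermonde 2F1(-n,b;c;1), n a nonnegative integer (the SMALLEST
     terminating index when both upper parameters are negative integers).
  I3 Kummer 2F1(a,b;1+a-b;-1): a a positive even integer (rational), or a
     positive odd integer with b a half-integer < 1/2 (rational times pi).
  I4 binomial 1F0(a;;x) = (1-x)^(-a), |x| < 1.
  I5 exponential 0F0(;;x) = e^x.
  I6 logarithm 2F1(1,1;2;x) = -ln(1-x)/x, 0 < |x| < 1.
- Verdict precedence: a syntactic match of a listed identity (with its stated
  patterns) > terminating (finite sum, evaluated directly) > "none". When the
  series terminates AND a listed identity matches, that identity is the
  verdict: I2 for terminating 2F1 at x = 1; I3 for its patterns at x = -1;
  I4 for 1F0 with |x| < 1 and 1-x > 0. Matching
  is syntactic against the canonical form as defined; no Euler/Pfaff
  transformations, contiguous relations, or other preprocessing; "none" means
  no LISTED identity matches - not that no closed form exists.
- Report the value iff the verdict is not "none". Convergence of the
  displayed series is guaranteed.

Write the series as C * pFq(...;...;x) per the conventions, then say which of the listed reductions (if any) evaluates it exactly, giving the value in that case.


With C = -\frac{3}{4}: the canonical form is 1F1(\frac{3}{2}; 4; \frac{7}{8}). Verdict: none. No listed pattern accepts 1F1(\frac{3}{2}; 4; \frac{7}{8}).

The tell: t_0 being -\frac{3}{4}, the factor k + 1/2 cancels (top and bottom), leaving prefactor -3/4.
Term ratio: r(k) = \frac{7}{8} * (k+\frac{3}{2}) / [(k+4) (k+1)] - rational; roots negated = parameters, x = \frac{7}{8}, C = -\frac{3}{4}.


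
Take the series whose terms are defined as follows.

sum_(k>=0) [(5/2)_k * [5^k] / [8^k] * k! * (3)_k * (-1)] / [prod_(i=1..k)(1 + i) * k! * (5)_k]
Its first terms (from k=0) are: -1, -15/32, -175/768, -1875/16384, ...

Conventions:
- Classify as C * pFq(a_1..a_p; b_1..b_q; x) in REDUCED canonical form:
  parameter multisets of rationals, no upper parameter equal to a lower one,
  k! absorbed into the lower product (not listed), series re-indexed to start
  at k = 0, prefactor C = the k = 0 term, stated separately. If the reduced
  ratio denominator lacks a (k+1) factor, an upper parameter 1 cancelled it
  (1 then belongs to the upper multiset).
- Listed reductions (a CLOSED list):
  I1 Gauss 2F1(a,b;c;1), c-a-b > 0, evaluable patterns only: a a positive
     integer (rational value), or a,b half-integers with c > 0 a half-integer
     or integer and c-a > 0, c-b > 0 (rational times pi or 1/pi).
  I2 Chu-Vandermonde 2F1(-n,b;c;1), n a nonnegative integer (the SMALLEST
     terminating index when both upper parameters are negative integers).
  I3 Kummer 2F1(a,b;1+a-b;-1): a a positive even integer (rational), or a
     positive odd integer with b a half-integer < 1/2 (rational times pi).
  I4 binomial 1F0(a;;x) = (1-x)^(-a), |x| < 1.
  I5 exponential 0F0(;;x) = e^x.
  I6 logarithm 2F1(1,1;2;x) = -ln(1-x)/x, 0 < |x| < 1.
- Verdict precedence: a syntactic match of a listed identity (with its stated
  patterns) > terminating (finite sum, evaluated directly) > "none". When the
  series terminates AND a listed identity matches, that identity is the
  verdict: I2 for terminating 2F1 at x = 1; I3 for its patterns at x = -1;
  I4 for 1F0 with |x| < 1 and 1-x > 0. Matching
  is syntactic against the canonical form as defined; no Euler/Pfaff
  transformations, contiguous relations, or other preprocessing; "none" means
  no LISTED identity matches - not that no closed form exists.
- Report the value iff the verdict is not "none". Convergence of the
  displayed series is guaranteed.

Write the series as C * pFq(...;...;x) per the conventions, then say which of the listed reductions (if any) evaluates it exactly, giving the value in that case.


Reduced: x = 5/8, 3F2, upper = {1, 5/2, 3}, lower = {2, 5}, C = -1. Verdict: none. A 3F2 with upper {1, 5/2, 3} fits none of I1-I6 at x = 5/8; the sum runs forever.

Key observation: from the first term -1: the factorial ratio (C = -1, x = 5/8) (k+a-1)!/(a-1)! is a rising factorial (a)_k.
Adjacent-term ratio: r(k) = (5/8) * (k+1) (k+5/2) (k+3) / [(k+2) (k+5) (k+1)] - rational in k. x = (5/8); t_0 = -1; negate the roots.


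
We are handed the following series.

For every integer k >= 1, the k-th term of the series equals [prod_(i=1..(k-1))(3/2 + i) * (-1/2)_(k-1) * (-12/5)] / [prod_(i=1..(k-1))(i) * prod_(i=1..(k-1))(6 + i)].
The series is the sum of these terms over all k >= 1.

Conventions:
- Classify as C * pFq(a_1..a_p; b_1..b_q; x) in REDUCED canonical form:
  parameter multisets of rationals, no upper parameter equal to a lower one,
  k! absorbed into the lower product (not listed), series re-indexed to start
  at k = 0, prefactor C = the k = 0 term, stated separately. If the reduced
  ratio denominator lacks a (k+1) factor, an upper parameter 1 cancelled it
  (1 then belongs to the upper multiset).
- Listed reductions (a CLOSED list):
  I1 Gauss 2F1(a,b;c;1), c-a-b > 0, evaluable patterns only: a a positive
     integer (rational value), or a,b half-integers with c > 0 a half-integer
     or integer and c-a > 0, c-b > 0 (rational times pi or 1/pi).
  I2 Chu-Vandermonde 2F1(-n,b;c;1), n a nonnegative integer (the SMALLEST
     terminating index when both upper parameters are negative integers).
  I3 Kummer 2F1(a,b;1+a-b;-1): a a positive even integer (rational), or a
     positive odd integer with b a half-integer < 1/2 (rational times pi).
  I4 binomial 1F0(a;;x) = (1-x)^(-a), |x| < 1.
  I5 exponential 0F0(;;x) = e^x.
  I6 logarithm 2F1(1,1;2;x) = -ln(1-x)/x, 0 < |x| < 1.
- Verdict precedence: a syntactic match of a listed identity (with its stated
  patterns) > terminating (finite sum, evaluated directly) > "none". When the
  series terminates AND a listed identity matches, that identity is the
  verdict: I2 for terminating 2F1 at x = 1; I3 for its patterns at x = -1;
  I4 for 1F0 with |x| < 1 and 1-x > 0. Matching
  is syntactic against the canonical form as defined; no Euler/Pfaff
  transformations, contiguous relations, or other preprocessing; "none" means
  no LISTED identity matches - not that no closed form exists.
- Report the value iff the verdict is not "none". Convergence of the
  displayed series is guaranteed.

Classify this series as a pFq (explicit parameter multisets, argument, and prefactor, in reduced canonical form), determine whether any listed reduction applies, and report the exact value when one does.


With C = -12/5: the canonical form is 2F1(-1/2, 5/2; 7; 1). Verdict (x = 1): the half-integer Gauss pattern (I1) applies (x = 1; upper {-1/2, 5/2} half-integers, c = 7 in the evaluable pattern). Its exact value is (-1048576/175175) / pi.

Key observation: with t_0 = -12/5, the lower running product (C = -12/5) is a rising factorial.
Adjacent-term ratio: r(k) = 1 * (k-1/2) (k+5/2) / [(k+7) (k+1)] - rational; roots negated = parameters, x = 1, C = -12/5.


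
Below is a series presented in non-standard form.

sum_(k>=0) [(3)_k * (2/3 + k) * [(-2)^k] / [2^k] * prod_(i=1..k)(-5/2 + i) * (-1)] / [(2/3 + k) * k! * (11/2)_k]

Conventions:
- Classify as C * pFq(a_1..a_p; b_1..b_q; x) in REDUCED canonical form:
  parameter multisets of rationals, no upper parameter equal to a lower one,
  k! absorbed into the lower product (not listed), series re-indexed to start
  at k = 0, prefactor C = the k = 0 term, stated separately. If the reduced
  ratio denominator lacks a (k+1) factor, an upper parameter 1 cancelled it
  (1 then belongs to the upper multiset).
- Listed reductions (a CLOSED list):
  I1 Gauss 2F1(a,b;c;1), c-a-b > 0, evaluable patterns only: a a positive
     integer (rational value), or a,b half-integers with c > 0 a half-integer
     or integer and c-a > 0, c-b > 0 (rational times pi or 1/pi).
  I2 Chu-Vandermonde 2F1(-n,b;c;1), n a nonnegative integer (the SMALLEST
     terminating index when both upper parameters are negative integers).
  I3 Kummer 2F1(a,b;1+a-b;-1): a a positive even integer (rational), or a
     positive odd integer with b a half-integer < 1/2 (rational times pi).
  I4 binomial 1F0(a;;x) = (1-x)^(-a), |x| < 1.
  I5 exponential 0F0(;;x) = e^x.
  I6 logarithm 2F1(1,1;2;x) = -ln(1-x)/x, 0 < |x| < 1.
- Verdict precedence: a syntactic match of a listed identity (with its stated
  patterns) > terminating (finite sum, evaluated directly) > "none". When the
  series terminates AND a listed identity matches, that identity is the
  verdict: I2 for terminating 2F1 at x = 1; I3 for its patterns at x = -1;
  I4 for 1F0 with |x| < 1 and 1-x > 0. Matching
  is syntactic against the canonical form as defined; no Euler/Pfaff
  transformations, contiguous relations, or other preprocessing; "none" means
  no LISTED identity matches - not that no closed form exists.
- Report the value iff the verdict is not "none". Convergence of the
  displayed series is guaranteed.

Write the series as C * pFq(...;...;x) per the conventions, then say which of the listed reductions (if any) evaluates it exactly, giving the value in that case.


Canonical form: C = -1 times 2F1 with upper {-3/2, 3}, lower {11/2}, x = -1. Verdict: this is the Kummer evaluation I3 (x = -1; c = 11/2 equals 1+a-b for upper {-3/2, 3}: listed pattern). Value: (-315/512) * pi.

Structural cue: t_0 being -1, the two k-th powers (C = -1, x = -1) combine into one argument.
Consecutive-term ratio: r(k) = (-1) * (k-3/2) (k+3) / [(k+11/2) (k+1)] - rational in k, leading ratio (-1); with t_0 = -1, classification follows.


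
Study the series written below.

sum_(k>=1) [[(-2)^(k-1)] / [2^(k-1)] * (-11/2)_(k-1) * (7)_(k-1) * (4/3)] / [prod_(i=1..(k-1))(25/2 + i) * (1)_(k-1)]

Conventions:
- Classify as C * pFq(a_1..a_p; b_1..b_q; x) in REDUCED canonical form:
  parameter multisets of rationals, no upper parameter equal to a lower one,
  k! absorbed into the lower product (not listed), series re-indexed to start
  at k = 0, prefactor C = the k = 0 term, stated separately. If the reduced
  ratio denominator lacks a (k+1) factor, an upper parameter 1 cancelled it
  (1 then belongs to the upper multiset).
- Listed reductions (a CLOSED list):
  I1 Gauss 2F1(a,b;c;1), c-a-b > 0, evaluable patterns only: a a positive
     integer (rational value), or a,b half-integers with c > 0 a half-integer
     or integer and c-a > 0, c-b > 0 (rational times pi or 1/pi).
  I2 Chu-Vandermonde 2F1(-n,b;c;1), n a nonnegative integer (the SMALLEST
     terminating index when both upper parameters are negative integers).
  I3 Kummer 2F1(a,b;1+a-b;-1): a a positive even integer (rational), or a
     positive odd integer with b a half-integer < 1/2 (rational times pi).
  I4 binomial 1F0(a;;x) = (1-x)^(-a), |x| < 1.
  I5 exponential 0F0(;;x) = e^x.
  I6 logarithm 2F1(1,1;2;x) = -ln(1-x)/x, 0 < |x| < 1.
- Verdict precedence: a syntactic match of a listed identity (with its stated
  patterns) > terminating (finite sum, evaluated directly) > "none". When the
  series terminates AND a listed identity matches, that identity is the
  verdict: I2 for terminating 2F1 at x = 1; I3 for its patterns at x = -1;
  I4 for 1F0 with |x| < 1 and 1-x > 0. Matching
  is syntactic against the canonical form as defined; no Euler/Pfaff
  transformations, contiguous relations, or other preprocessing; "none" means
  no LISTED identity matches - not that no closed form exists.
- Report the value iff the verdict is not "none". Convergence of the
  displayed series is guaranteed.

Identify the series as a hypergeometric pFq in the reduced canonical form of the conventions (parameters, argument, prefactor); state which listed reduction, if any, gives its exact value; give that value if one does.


Classification (C = 4/3): 2F1 with upper {-11/2, 7}, lower {27/2}, argument x = -1. Verdict: this is Kummer's theorem (I3) (x = -1; c = 27/2 equals 1+a-b for upper {-11/2, 7}: listed pattern). Value: (929553625/201326592) * pi.

First insight: with t_0 = 4/3, (1)_k (C = 4/3, x = -1) is k! itself.
Term ratio: r(k) = (-1) * (k-11/2) (k+7) / [(k+27/2) (k+1)] - rational in k, leading ratio (-1); with t_0 = 4/3, classification follows.


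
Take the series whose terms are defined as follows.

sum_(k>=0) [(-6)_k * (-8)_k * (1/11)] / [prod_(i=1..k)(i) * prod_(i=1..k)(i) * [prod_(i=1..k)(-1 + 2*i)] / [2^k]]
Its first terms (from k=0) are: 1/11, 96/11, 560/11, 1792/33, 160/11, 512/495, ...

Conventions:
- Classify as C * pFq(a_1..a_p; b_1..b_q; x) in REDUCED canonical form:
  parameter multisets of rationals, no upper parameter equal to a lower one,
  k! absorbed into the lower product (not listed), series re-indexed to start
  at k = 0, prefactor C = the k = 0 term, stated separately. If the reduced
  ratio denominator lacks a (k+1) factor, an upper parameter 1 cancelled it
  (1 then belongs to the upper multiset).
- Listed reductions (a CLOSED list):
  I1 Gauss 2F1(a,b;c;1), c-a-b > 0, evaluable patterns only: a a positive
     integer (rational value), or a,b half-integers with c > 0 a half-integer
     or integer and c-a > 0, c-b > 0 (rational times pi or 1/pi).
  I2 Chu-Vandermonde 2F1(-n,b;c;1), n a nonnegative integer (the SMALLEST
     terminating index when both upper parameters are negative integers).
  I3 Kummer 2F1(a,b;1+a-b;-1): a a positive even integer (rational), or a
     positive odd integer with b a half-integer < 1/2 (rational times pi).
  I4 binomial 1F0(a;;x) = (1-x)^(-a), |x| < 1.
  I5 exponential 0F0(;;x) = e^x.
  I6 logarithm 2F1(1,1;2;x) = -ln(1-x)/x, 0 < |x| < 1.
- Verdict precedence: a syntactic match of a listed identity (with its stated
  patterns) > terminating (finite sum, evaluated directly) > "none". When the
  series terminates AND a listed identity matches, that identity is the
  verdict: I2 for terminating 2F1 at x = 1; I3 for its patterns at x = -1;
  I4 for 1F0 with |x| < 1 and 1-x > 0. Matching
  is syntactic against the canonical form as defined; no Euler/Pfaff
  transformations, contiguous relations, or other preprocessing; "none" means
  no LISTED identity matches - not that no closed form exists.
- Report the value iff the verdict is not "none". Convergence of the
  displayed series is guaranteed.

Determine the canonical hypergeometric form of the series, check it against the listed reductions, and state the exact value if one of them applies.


Structural cue: x = 1 and the lower running product (prefactor 1/11) is a rising factorial.
Adjacent-term ratio: r(k) = 1 * (k-8) (k-6) / [(k+1/2) (k+1) (k+1)] - rational in k. x = 1; t_0 = 1/11; negate the roots.

Prefactor 1/11, argument 1: 2F2 with upper {-8, -6} over lower {1/2, 1}. Verdict: terminating - upper -6 stops the sum at k = 6; the 7 terms are added exactly. Hence: 2117437/16335.
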